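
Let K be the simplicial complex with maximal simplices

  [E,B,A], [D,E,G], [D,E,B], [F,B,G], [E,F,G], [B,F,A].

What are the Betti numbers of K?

K has 6 vertices, 12 edges, 6 triangles.
rank ∂_0 = 0, rank ∂_1 = 5 ⇒ b_0 = 6 − 0 − 5 = 1; all invariant factors of ∂_1 are 1 so no torsion. So H_0 = Z.
rank ∂_1 = 5, rank ∂_2 = 6 ⇒ b_1 = 12 − 5 − 6 = 1; all invariant factors of ∂_2 are 1 so no torsion. So H_1 = Z.
rank ∂_2 = 6, rank ∂_3 = 0 ⇒ b_2 = 6 − 6 − 0 = 0. So H_2 = 0.

b_0 = 1, b_1 = 1, b_2 = 0.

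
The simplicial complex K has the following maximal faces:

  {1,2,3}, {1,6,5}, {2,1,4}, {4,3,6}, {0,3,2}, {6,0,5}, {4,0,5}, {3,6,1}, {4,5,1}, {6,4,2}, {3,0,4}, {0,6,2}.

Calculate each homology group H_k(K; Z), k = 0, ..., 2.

We work with the vertex ordering 0 < 1 < 2 < 3 < 4 < 5 < 6. The simplices of K, each written with vertices in increasing order, are:

  0-simplices (7): [0], [1], [2], [3], [4], [5], [6]
  1-simplices (18): [0,2], [0,3], [0,4], [0,5], [0,6], [1,2], [1,3], [1,4], [1,5], [1,6], [2,3], [2,4], [2,6], [3,4], [3,6], [4,5], [4,6], [5,6]
  2-simplices (12): [0,2,3], [0,2,6], [0,3,4], [0,4,5], [0,5,6], [1,2,3], [1,2,4], [1,3,6], [1,4,5], [1,5,6], [2,4,6], [3,4,6]

so the chain groups are C_0 ≅ Z^7, C_1 ≅ Z^18, C_2 ≅ Z^12.

The boundary map ∂_1: C_1 → C_0 maps an edge to its endpoints' difference, ∂[p,q] = q − p. For instance
  ∂[1,2] = [2] − [1].
The resulting 7×18 matrix has rank 6, and its Smith normal form has invariant factors (1,1,1,1,1,1).

Boundary ∂_2: C_2 → C_1 acts by ∂[p,q,r] = [q,r] − [p,r] + [p,q]. For instance
  ∂[1,2,3] = [2,3] − [1,3] + [1,2],
  ∂[0,2,3] = [2,3] − [0,3] + [0,2].
The resulting 18×12 matrix has rank 12, and its Smith normal form has invariant factors (1,1,1,1,1,1,1,1,1,1,1,2).

Computing H_k = (kernel of ∂_k) / (image of ∂_{k+1}):

  H_0: rank C_0 − rank ∂_1 = 7 − 6 = 1, and the invariant factors of ∂_1 are all 1, so H_0 = Z.
  H_1: rank ker ∂_1 − rank ∂_2 = (18 − 6) − 12 = 0, and ∂_2 has invariant factor 2 > 1, so H_1 = Z/2.
  H_2: rank ker ∂_2 − rank ∂_3 = (12 − 12) − 0 = 0, and there is no ∂_3, so H_2 = 0.

As a check, the Euler characteristic is 7 − 18 + 12 = 1, which agrees with 1 − 0 + 0 = 1.

H_0 = Z,  H_1 = Z/2,  H_2 = 0.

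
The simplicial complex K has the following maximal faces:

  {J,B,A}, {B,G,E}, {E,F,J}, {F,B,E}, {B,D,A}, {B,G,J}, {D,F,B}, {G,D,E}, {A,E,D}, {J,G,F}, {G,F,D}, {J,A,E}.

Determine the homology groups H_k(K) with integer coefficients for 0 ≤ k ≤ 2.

We work with the vertex ordering A < B < D < E < F < G < J. The simplices of K, each written with vertices in increasing order, are:

  0-simplices (7): A, B, D, E, F, G, J
  1-simplices (18): AB, AD, AE, AJ, BD, BE, BF, BG, BJ, DE, DF, DG, EF, EG, EJ, FG, FJ, GJ
  2-simplices (12): ABD, ABJ, ADE, AEJ, BDF, BEF, BEG, BGJ, DEG, DFG, EFJ, FGJ

giving chain groups C_0 ≅ Z^7, C_1 ≅ Z^18, C_2 ≅ Z^12.

∂_1: C_1 → C_0 is given by ∂[p,q] = [q] − [p]. For instance
  ∂BE = E − B.
The 7×18 boundary matrix has rank 6 and Smith normal form diag(1,1,1,1,1,1).

The boundary map ∂_2: C_2 → C_1 sends each 2-simplex [p,q,r] to [q,r] − [p,r] + [p,q]. For instance
  ∂ABJ = BJ − AJ + AB,
  ∂AEJ = EJ − AJ + AE.
The resulting 18×12 matrix has rank 12, and its Smith normal form has invariant factors (1,1,1,1,1,1,1,1,1,1,1,2).

Computing H_k = (kernel of ∂_k) / (image of ∂_{k+1}):

  H_0: rank C_0 − rank ∂_1 = 7 − 6 = 1, and the invariant factors of ∂_1 are all 1, so H_0 ≅ Z.
  H_1: rank ker ∂_1 − rank ∂_2 = (18 − 6) − 12 = 0, and ∂_2 has invariant factor 2 > 1, so H_1 ≅ Z/2Z.
  H_2: rank ker ∂_2 − rank ∂_3 = (12 − 12) − 0 = 0, and there is no ∂_3, so H_2 ≅ 0.

H_0 ≅ Z,  H_1 ≅ Z/2Z,  H_2 = 0.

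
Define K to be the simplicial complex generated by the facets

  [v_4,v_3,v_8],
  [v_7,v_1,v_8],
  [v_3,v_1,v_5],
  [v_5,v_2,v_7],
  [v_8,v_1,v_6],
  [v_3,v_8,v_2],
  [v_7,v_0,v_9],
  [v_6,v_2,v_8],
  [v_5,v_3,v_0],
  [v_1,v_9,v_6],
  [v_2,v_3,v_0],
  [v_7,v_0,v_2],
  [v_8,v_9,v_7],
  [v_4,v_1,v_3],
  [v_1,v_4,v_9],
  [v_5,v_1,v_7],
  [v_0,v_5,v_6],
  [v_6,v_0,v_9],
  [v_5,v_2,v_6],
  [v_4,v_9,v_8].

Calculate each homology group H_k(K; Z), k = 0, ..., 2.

K has 10 vertices, 30 edges, 20 triangles.
rank ∂_0 = 0, rank ∂_1 = 9 ⇒ b_0 = 10 − 0 − 9 = 1; all invariant factors of ∂_1 are 1 so no torsion. So H_0 = Z.
rank ∂_1 = 9, rank ∂_2 = 20 ⇒ b_1 = 30 − 9 − 20 = 1; ∂_2 has invariant factor(s) [2] giving torsion. So H_1 = Z ⊕ Z/2Z.
rank ∂_2 = 20, rank ∂_3 = 0 ⇒ b_2 = 20 − 20 − 0 = 0. So H_2 = 0.

H_0 ≅ Z,  H_1 ≅ Z ⊕ Z/2Z,  H_2 = 0.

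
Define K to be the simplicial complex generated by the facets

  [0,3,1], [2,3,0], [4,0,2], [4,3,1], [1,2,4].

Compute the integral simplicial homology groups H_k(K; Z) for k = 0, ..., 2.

H_0 = Z,  H_1 = Z,  H_2 = 0.

We work with the vertex ordering 0 < 1 < 2 < 3 < 4. The simplices of K, each written with vertices in increasing order, are:

  0-simplices (5): [0], [1], [2], [3], [4]
  1-simplices (10): [0,1], [0,2], [0,3], [0,4], [1,2], [1,3], [1,4], [2,3], [2,4], [3,4]
  2-simplices (5): [0,1,3], [0,2,3], [0,2,4], [1,2,4], [1,3,4]

so the chain groups are C_0 ≅ Z^5, C_1 ≅ Z^10, C_2 ≅ Z^5.

∂_1: C_1 → C_0 sends each edge [p,q] (with p < q) to q − p. For instance
  ∂[2,4] = [4] − [2].
The 5×10 boundary matrix has rank 4 and Smith normal form diag(1,1,1,1).

Boundary ∂_2: C_2 → C_1 maps a triangle to the signed sum of its edges. For instance
  ∂[0,2,3] = [2,3] − [0,3] + [0,2],
  ∂[0,2,4] = [2,4] − [0,4] + [0,2].
As a 10×5 matrix over Z this has rank 5, with invariant factors (1,1,1,1,1).

Computing H_k = (kernel of ∂_k) / (image of ∂_{k+1}):

  H_0: rank C_0 − rank ∂_1 = 5 − 4 = 1, and the invariant factors of ∂_1 are all 1, so H_0 = Z.
  H_1: rank ker ∂_1 − rank ∂_2 = (10 − 4) − 5 = 1, and the invariant factors of ∂_2 are all 1, so H_1 = Z.
  H_2: rank ker ∂_2 − rank ∂_3 = (5 − 5) − 0 = 0, and there is no ∂_3, so H_2 = 0.

(K is a triangulation of the Möbius band.)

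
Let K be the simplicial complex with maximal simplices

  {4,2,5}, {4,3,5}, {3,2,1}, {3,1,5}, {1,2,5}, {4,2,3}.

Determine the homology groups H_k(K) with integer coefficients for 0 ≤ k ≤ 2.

Fix the vertex order 1 < 2 < 3 < 4 < 5 and write every simplex with vertices in increasing order. Then dim K = 2 and the simplices of K are:

  0-simplices (5): [1], [2], [3], [4], [5]
  1-simplices (9): [1,2], [1,3], [1,5], [2,3], [2,4], [2,5], [3,4], [3,5], [4,5]
  2-simplices (6): [1,2,3], [1,2,5], [1,3,5], [2,3,4], [2,4,5], [3,4,5]

Hence C_0 ≅ Z^5, C_1 ≅ Z^9, C_2 ≅ Z^6.

Boundary ∂_1: C_1 → C_0 is given by ∂[p,q] = [q] − [p]. For instance
  ∂[1,2] = [2] − [1].
The resulting 5×9 matrix has rank 4, and its Smith normal form has invariant factors (1,1,1,1).

Boundary ∂_2: C_2 → C_1 acts by ∂[p,q,r] = [q,r] − [p,r] + [p,q]. For instance
  ∂[2,4,5] = [4,5] − [2,5] + [2,4],
  ∂[1,2,5] = [2,5] − [1,5] + [1,2].
The 9×6 boundary matrix has rank 5 and Smith normal form diag(1,1,1,1,1).

From H_k ≅ ker(∂_k) / im(∂_{k+1}) we obtain:

  H_0: rank C_0 − rank ∂_1 = 5 − 4 = 1, and the invariant factors of ∂_1 are all 1, so H_0 ≅ Z.
  H_1: rank ker ∂_1 − rank ∂_2 = (9 − 4) − 5 = 0, and the invariant factors of ∂_2 are all 1, so H_1 ≅ 0.
  H_2: rank ker ∂_2 − rank ∂_3 = (6 − 5) − 0 = 1, and there is no ∂_3, so H_2 ≅ Z.

(K is a triangulation of the 2-sphere S^2.)

H_0 = Z,  H_1 = 0,  H_2 = Z.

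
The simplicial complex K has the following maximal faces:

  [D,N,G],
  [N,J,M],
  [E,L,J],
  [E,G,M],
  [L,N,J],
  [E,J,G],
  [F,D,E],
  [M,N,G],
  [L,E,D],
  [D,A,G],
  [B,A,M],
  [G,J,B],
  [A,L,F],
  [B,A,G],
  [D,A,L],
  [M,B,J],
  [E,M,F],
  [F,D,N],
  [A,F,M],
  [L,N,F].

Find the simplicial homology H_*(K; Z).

Take the total order A < B < D < E < F < G < J < L < M < N on the vertex set. Then K (dimension 2) consists of the simplices:

  0-simplices (10): A, B, D, E, F, G, J, L, M, N
  1-simplices (30): AB, AD, AF, AG, AL, AM, BG, BJ, BM, DE, DF, DG, DL, DN, EF, EG, EJ, EL, EM, FL, FM, FN, GJ, GM, GN, JL, JM, JN, LN, MN
  2-simplices (20): ABG, ABM, ADG, ADL, AFL, AFM, BGJ, BJM, DEF, DEL, DFN, DGN, EFM, EGJ, EGM, EJL, FLN, GMN, JLN, JMN

so the chain groups are C_0 ≅ Z^10, C_1 ≅ Z^30, C_2 ≅ Z^20.

The boundary map ∂_1: C_1 → C_0 sends each edge [p,q] (with p < q) to q − p. For instance
  ∂EF = F − E.
This gives a 10×30 integer matrix of rank 9; reducing to Smith normal form yields diagonal entries (1,1,1,1,1,1,1,1,1).

∂_2: C_2 → C_1 sends each 2-simplex [p,q,r] to [q,r] − [p,r] + [p,q]. For instance
  ∂AFL = FL − AL + AF,
  ∂DFN = FN − DN + DF.
The 30×20 boundary matrix has rank 20 and Smith normal form diag(1,1,1,1,1,1,1,1,1,1,1,1,1,1,1,1,1,1,1,2).

Now H_k = ker ∂_k / im ∂_{k+1}, so:

  H_0: rank C_0 − rank ∂_1 = 10 − 9 = 1, and the invariant factors of ∂_1 are all 1, so H_0 ≅ Z.
  H_1: rank ker ∂_1 − rank ∂_2 = (30 − 9) − 20 = 1, and ∂_2 has invariant factor 2 > 1, so H_1 ≅ Z ⊕ Z/2Z.
  H_2: rank ker ∂_2 − rank ∂_3 = (20 − 20) − 0 = 0, and there is no ∂_3, so H_2 ≅ 0.

(K is a triangulation of the Klein bottle.)

H_0 = Z,  H_1 = Z ⊕ Z/2Z,  H_2 = 0.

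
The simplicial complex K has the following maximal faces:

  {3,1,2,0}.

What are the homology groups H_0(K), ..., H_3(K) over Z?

Take the total order 0 < 1 < 2 < 3 on the vertex set. Then K (dimension 3) consists of the simplices:

  0-simplices (4): [0], [1], [2], [3]
  1-simplices (6): [0,1], [0,2], [0,3], [1,2], [1,3], [2,3]
  2-simplices (4): [0,1,2], [0,1,3], [0,2,3], [1,2,3]
  3-simplices (1): [0,1,2,3]

so the chain groups are C_0 ≅ Z^4, C_1 ≅ Z^6, C_2 ≅ Z^4, C_3 ≅ Z^1.

The boundary map ∂_1: C_1 → C_0 is given by ∂[p,q] = [q] − [p].
As a 4×6 matrix over Z this has rank 3, with invariant factors (1,1,1).

Boundary ∂_2: C_2 → C_1 maps a triangle to the signed sum of its edges. For instance
  ∂[0,1,2] = [1,2] − [0,2] + [0,1],
  ∂[0,1,3] = [1,3] − [0,3] + [0,1].
This gives a 6×4 integer matrix of rank 3; reducing to Smith normal form yields diagonal entries (1,1,1).

∂_3: C_3 → C_2 sends each 3-simplex σ to the alternating sum Σ_i (−1)^i (σ with its i-th vertex removed). For instance
  ∂[0,1,2,3] = [1,2,3] − [0,2,3] + [0,1,3] − [0,1,2].
As a 4×1 matrix over Z this has rank 1, with invariant factors (1).

Now H_k = ker ∂_k / im ∂_{k+1}, so:

  H_0: rank C_0 − rank ∂_1 = 4 − 3 = 1, and the invariant factors of ∂_1 are all 1, so H_0 ≅ Z.
  H_1: rank ker ∂_1 − rank ∂_2 = (6 − 3) − 3 = 0, and the invariant factors of ∂_2 are all 1, so H_1 ≅ 0.
  H_2: rank ker ∂_2 − rank ∂_3 = (4 − 3) − 1 = 0, and the invariant factors of ∂_3 are all 1, so H_2 ≅ 0.
  H_3: rank ker ∂_3 − rank ∂_4 = (1 − 1) − 0 = 0, and there is no ∂_4, so H_3 ≅ 0.

(K is a triangulation of the 3-simplex.)

H_0 ≅ Z,  H_1 = 0,  H_2 = 0,  H_3 = 0.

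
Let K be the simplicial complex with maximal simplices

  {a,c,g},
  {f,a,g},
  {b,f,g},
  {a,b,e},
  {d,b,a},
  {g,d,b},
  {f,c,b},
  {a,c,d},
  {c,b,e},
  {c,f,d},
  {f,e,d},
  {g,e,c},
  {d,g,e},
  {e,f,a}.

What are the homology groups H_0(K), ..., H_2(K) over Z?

H_0 = Z,  H_1 = Z^2,  H_2 = Z.

Take the total order a < b < c < d < e < f < g on the vertex set. Then K (dimension 2) consists of the simplices:

  0-simplices (7): a, b, c, d, e, f, g
  1-simplices (21): ab, ac, ad, ae, af, ag, bc, bd, be, bf, bg, cd, ce, cf, cg, de, df, dg, ef, eg, fg
  2-simplices (14): abd, abe, acd, acg, aef, afg, bce, bcf, bdg, bfg, cdf, ceg, def, deg

so the chain groups are C_0 ≅ Z^7, C_1 ≅ Z^21, C_2 ≅ Z^14.

Boundary ∂_1: C_1 → C_0 is given by ∂[p,q] = [q] − [p]. For instance
  ∂de = e − d.
The resulting 7×21 matrix has rank 6, and its Smith normal form has invariant factors (1,1,1,1,1,1).

Boundary ∂_2: C_2 → C_1 acts by ∂[p,q,r] = [q,r] − [p,r] + [p,q]. For instance
  ∂bfg = fg − bg + bf,
  ∂bdg = dg − bg + bd.
This gives a 21×14 integer matrix of rank 13; reducing to Smith normal form yields diagonal entries (1,1,1,1,1,1,1,1,1,1,1,1,1).

Computing H_k = (kernel of ∂_k) / (image of ∂_{k+1}):

  H_0: rank C_0 − rank ∂_1 = 7 − 6 = 1, and the invariant factors of ∂_1 are all 1, so H_0 = Z.
  H_1: rank ker ∂_1 − rank ∂_2 = (21 − 6) − 13 = 2, and the invariant factors of ∂_2 are all 1, so H_1 = Z^2.
  H_2: rank ker ∂_2 − rank ∂_3 = (14 − 13) − 0 = 1, and there is no ∂_3, so H_2 = Z.

As a check, the Euler characteristic is 7 − 21 + 14 = 0, which agrees with 1 − 2 + 1 = 0.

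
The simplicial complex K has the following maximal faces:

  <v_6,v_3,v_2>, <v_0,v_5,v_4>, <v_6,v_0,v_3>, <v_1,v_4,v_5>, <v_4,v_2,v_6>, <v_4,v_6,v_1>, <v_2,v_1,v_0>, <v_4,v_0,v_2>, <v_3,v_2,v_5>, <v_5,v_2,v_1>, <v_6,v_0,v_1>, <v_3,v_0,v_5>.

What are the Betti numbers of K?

b_0 = 1, b_1 = 0, b_2 = 0.

Order the vertices as v_0 < v_1 < v_2 < v_3 < v_4 < v_5 < v_6. Listing each simplex with vertices in this order, K has dimension 2 with simplices:

  0-simplices (7): [v_0], [v_1], [v_2], [v_3], [v_4], [v_5], [v_6]
  1-simplices (18): (18 of them)
  2-simplices (12): (12 of them)

Hence C_0 ≅ Z^7, C_1 ≅ Z^18, C_2 ≅ Z^12.

Boundary ∂_1: C_1 → C_0 is given by ∂[p,q] = [q] − [p]. For instance
  ∂[v_0,v_3] = [v_3] − [v_0].
The resulting 7×18 matrix has rank 6, and its Smith normal form has invariant factors (1,1,1,1,1,1).

Boundary ∂_2: C_2 → C_1 maps a triangle to the signed sum of its edges. For instance
  ∂[v_1,v_2,v_5] = [v_2,v_5] − [v_1,v_5] + [v_1,v_2],
  ∂[v_2,v_3,v_6] = [v_3,v_6] − [v_2,v_6] + [v_2,v_3].
The 18×12 boundary matrix has rank 12 and Smith normal form diag(1,1,1,1,1,1,1,1,1,1,1,2).

From H_k ≅ ker(∂_k) / im(∂_{k+1}) we obtain:

  H_0: rank C_0 − rank ∂_1 = 7 − 6 = 1, and the invariant factors of ∂_1 are all 1, so H_0 = Z.
  H_1: rank ker ∂_1 − rank ∂_2 = (18 − 6) − 12 = 0, and ∂_2 has invariant factor 2 > 1, so H_1 = Z/2Z.
  H_2: rank ker ∂_2 − rank ∂_3 = (12 − 12) − 0 = 0, and there is no ∂_3, so H_2 = 0.

As a check, the Euler characteristic is 7 − 18 + 12 = 1, which agrees with 1 − 0 + 0 = 1.
(K is a triangulation of the real projective plane RP^2.)

Hence the Betti numbers are b_0 = 1, b_1 = 0, b_2 = 0.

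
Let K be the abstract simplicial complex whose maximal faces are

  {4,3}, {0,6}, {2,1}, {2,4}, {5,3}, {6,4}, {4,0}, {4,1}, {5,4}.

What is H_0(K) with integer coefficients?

We work with the vertex ordering 0 < 1 < 2 < 3 < 4 < 5 < 6. The simplices of K, each written with vertices in increasing order, are:

  0-simplices (7): [0], [1], [2], [3], [4], [5], [6]
  1-simplices (9): [0,4], [0,6], [1,2], [1,4], [2,4], [3,4], [3,5], [4,5], [4,6]

Hence C_0 ≅ Z^7, C_1 ≅ Z^9.

Boundary ∂_1: C_1 → C_0 maps an edge to its endpoints' difference, ∂[p,q] = q − p. For instance
  ∂[1,4] = [4] − [1].
The resulting 7×9 matrix has rank 6, and its Smith normal form has invariant factors (1,1,1,1,1,1).

Reading off H_k = ker ∂_k / im ∂_{k+1}:

  H_0: rank C_0 − rank ∂_1 = 7 − 6 = 1, and the invariant factors of ∂_1 are all 1, so H_0 = Z.

H_0 = Z.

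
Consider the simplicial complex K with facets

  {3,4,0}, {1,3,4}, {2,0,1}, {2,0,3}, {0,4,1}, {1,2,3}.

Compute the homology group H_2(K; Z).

Order the vertices as 0 < 1 < 2 < 3 < 4. Listing each simplex with vertices in this order, K has dimension 2 with simplices:

  0-simplices (5): [0], [1], [2], [3], [4]
  1-simplices (9): [0,1], [0,2], [0,3], [0,4], [1,2], [1,3], [1,4], [2,3], [3,4]
  2-simplices (6): [0,1,2], [0,1,4], [0,2,3], [0,3,4], [1,2,3], [1,3,4]

so the chain groups are C_0 ≅ Z^5, C_1 ≅ Z^9, C_2 ≅ Z^6.

Boundary ∂_1: C_1 → C_0 is given by ∂[p,q] = [q] − [p].
The resulting 5×9 matrix has rank 4, and its Smith normal form has invariant factors (1,1,1,1).

∂_2: C_2 → C_1 sends each 2-simplex [p,q,r] to [q,r] − [p,r] + [p,q]. For instance
  ∂[0,1,2] = [1,2] − [0,2] + [0,1],
  ∂[0,3,4] = [3,4] − [0,4] + [0,3].
The 9×6 boundary matrix has rank 5 and Smith normal form diag(1,1,1,1,1).

Computing H_k = (kernel of ∂_k) / (image of ∂_{k+1}):

  H_2: rank ker ∂_2 − rank ∂_3 = (6 − 5) − 0 = 1, and there is no ∂_3, so H_2 = Z.

(K is a triangulation of the 2-sphere S^2.)

H_2 ≅ Z.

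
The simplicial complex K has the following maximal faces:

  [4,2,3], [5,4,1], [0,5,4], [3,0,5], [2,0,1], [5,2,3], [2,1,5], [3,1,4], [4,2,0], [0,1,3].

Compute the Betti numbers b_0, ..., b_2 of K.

Order the vertices as 0 < 1 < 2 < 3 < 4 < 5. Listing each simplex with vertices in this order, K has dimension 2 with simplices:

  0-simplices (6): [0], [1], [2], [3], [4], [5]
  1-simplices (15): [0,1], [0,2], [0,3], [0,4], [0,5], [1,2], [1,3], [1,4], [1,5], [2,3], [2,4], [2,5], [3,4], [3,5], [4,5]
  2-simplices (10): [0,1,2], [0,1,3], [0,2,4], [0,3,5], [0,4,5], [1,2,5], [1,3,4], [1,4,5], [2,3,4], [2,3,5]

giving chain groups C_0 ≅ Z^6, C_1 ≅ Z^15, C_2 ≅ Z^10.

The boundary map ∂_1: C_1 → C_0 maps an edge to its endpoints' difference, ∂[p,q] = q − p.
The 6×15 boundary matrix has rank 5 and Smith normal form diag(1,1,1,1,1).

Boundary ∂_2: C_2 → C_1 acts by ∂[p,q,r] = [q,r] − [p,r] + [p,q]. For instance
  ∂[0,1,3] = [1,3] − [0,3] + [0,1],
  ∂[1,4,5] = [4,5] − [1,5] + [1,4].
The 15×10 boundary matrix has rank 10 and Smith normal form diag(1,1,1,1,1,1,1,1,1,2).

Reading off H_k = ker ∂_k / im ∂_{k+1}:

  H_0: rank C_0 − rank ∂_1 = 6 − 5 = 1, and the invariant factors of ∂_1 are all 1, so H_0 = Z.
  H_1: rank ker ∂_1 − rank ∂_2 = (15 − 5) − 10 = 0, and ∂_2 has invariant factor 2 > 1, so H_1 = Z_2.
  H_2: rank ker ∂_2 − rank ∂_3 = (10 − 10) − 0 = 0, and there is no ∂_3, so H_2 = 0.

(K is a triangulation of the real projective plane RP^2.)

Hence the Betti numbers are b_0 = 1, b_1 = 0, b_2 = 0.

b_0 = 1, b_1 = 0, b_2 = 0.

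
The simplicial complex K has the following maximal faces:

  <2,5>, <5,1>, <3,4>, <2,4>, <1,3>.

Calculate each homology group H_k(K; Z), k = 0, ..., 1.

H_0 = Z,  H_1 = Z.

Fix the vertex order 1 < 2 < 3 < 4 < 5 and write every simplex with vertices in increasing order. Then dim K = 1 and the simplices of K are:

  0-simplices (5): [1], [2], [3], [4], [5]
  1-simplices (5): [1,3], [1,5], [2,4], [2,5], [3,4]

giving chain groups C_0 ≅ Z^5, C_1 ≅ Z^5.

∂_1: C_1 → C_0 is given by ∂[p,q] = [q] − [p]. For instance
  ∂[2,4] = [4] − [2].
This gives a 5×5 integer matrix of rank 4; reducing to Smith normal form yields diagonal entries (1,1,1,1).

From H_k ≅ ker(∂_k) / im(∂_{k+1}) we obtain:

  H_0: rank C_0 − rank ∂_1 = 5 − 4 = 1, and the invariant factors of ∂_1 are all 1, so H_0 ≅ Z.
  H_1: rank ker ∂_1 − rank ∂_2 = (5 − 4) − 0 = 1, and there is no ∂_2, so H_1 ≅ Z.

(K is a triangulation of the circle S^1.)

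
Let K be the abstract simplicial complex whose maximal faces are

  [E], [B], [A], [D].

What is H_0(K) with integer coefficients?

Take the total order A < B < D < E on the vertex set. Then K (dimension 0) consists of the simplices:

  0-simplices (4): A, B, D, E

so the chain groups are C_0 ≅ Z^4.

Reading off H_k = ker ∂_k / im ∂_{k+1}:

  H_0: rank C_0 − rank ∂_1 = 4 − 0 = 4, and there is no ∂_1, so H_0 = Z^4.

(K is a triangulation of a set of 4 points.)

H_0 ≅ Z^4.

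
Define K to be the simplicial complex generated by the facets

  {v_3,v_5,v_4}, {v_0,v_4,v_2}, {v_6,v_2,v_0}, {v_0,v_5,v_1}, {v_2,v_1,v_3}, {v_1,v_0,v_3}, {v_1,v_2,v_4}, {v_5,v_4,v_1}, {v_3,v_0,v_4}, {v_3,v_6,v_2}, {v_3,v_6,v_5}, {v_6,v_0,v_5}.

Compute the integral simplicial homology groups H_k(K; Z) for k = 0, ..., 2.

H_0 = Z,  H_1 = Z/2,  H_2 = 0.

We work with the vertex ordering v_0 < v_1 < v_2 < v_3 < v_4 < v_5 < v_6. The simplices of K, each written with vertices in increasing order, are:

  0-simplices (7): [v_0], [v_1], [v_2], [v_3], [v_4], [v_5], [v_6]
  1-simplices (18): (18 of them)
  2-simplices (12): (12 of them)

Hence C_0 ≅ Z^7, C_1 ≅ Z^18, C_2 ≅ Z^12.

Boundary ∂_1: C_1 → C_0 is given by ∂[p,q] = [q] − [p]. For instance
  ∂[v_2,v_4] = [v_4] − [v_2].
This gives a 7×18 integer matrix of rank 6; reducing to Smith normal form yields diagonal entries (1,1,1,1,1,1).

The boundary map ∂_2: C_2 → C_1 maps a triangle to the signed sum of its edges. For instance
  ∂[v_1,v_2,v_4] = [v_2,v_4] − [v_1,v_4] + [v_1,v_2],
  ∂[v_2,v_3,v_6] = [v_3,v_6] − [v_2,v_6] + [v_2,v_3].
The 18×12 boundary matrix has rank 12 and Smith normal form diag(1,1,1,1,1,1,1,1,1,1,1,2).

Reading off H_k = ker ∂_k / im ∂_{k+1}:

  H_0: rank C_0 − rank ∂_1 = 7 − 6 = 1, and the invariant factors of ∂_1 are all 1, so H_0 = Z.
  H_1: rank ker ∂_1 − rank ∂_2 = (18 − 6) − 12 = 0, and ∂_2 has invariant factor 2 > 1, so H_1 = Z/2.
  H_2: rank ker ∂_2 − rank ∂_3 = (12 − 12) − 0 = 0, and there is no ∂_3, so H_2 = 0.

(K is a triangulation of the real projective plane RP^2.)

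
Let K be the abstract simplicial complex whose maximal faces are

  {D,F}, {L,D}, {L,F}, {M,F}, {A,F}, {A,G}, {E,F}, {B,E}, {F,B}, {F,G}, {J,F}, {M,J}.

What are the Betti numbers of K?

b_0 = 1, b_1 = 4.

K has 9 vertices, 12 edges.
rank ∂_0 = 0, rank ∂_1 = 8 ⇒ b_0 = 9 − 0 − 8 = 1; all invariant factors of ∂_1 are 1 so no torsion. So H_0 = Z.
rank ∂_1 = 8, rank ∂_2 = 0 ⇒ b_1 = 12 − 8 − 0 = 4. So H_1 = Z^4.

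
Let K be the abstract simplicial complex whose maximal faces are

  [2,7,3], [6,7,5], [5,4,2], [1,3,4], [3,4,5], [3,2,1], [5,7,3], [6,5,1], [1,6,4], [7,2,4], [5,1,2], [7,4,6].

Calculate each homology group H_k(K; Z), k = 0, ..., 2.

H_0 = Z,  H_1 = Z/2Z,  H_2 = 0.

We work with the vertex ordering 1 < 2 < 3 < 4 < 5 < 6 < 7. The simplices of K, each written with vertices in increasing order, are:

  0-simplices (7): [1], [2], [3], [4], [5], [6], [7]
  1-simplices (18): [1,2], [1,3], [1,4], [1,5], [1,6], [2,3], [2,4], [2,5], [2,7], [3,4], [3,5], [3,7], [4,5], [4,6], [4,7], [5,6], [5,7], [6,7]
  2-simplices (12): [1,2,3], [1,2,5], [1,3,4], [1,4,6], [1,5,6], [2,3,7], [2,4,5], [2,4,7], [3,4,5], [3,5,7], [4,6,7], [5,6,7]

Hence C_0 ≅ Z^7, C_1 ≅ Z^18, C_2 ≅ Z^12.

The boundary map ∂_1: C_1 → C_0 maps an edge to its endpoints' difference, ∂[p,q] = q − p. For instance
  ∂[2,7] = [7] − [2].
As a 7×18 matrix over Z this has rank 6, with invariant factors (1,1,1,1,1,1).

Boundary ∂_2: C_2 → C_1 sends each 2-simplex [p,q,r] to [q,r] − [p,r] + [p,q]. For instance
  ∂[1,5,6] = [5,6] − [1,6] + [1,5],
  ∂[2,3,7] = [3,7] − [2,7] + [2,3].
This gives a 18×12 integer matrix of rank 12; reducing to Smith normal form yields diagonal entries (1,1,1,1,1,1,1,1,1,1,1,2).

Computing H_k = (kernel of ∂_k) / (image of ∂_{k+1}):

  H_0: rank C_0 − rank ∂_1 = 7 − 6 = 1, and the invariant factors of ∂_1 are all 1, so H_0 ≅ Z.
  H_1: rank ker ∂_1 − rank ∂_2 = (18 − 6) − 12 = 0, and ∂_2 has invariant factor 2 > 1, so H_1 ≅ Z/2Z.
  H_2: rank ker ∂_2 − rank ∂_3 = (12 − 12) − 0 = 0, and there is no ∂_3, so H_2 ≅ 0.

(K is a triangulation of the real projective plane RP^2.)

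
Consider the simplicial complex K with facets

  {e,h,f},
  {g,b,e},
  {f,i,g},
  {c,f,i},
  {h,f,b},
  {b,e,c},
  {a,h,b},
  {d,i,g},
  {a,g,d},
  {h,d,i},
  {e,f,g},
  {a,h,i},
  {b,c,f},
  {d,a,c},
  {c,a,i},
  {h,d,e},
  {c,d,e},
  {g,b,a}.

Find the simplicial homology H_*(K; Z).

K has 9 vertices, 27 edges, 18 triangles.
rank ∂_0 = 0, rank ∂_1 = 8 ⇒ b_0 = 9 − 0 − 8 = 1; all invariant factors of ∂_1 are 1 so no torsion. So H_0 = Z.
rank ∂_1 = 8, rank ∂_2 = 18 ⇒ b_1 = 27 − 8 − 18 = 1; ∂_2 has invariant factor(s) [2] giving torsion. So H_1 = Z ⊕ Z/2.
rank ∂_2 = 18, rank ∂_3 = 0 ⇒ b_2 = 18 − 18 − 0 = 0. So H_2 = 0.

H_0 ≅ Z,  H_1 ≅ Z ⊕ Z/2,  H_2 = 0.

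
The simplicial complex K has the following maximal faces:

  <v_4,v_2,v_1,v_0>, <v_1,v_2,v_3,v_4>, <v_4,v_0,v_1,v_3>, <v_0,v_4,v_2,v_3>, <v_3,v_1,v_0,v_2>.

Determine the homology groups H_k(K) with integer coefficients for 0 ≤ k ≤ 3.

H_0 = Z,  H_1 = 0,  H_2 = 0,  H_3 = Z.

We work with the vertex ordering v_0 < v_1 < v_2 < v_3 < v_4. The simplices of K, each written with vertices in increasing order, are:

  0-simplices (5): [v_0], [v_1], [v_2], [v_3], [v_4]
  1-simplices (10): [v_0,v_1], [v_0,v_2], [v_0,v_3], [v_0,v_4], [v_1,v_2], [v_1,v_3], [v_1,v_4], [v_2,v_3], [v_2,v_4], [v_3,v_4]
  2-simplices (10): [v_0,v_1,v_2], [v_0,v_1,v_3], [v_0,v_1,v_4], [v_0,v_2,v_3], [v_0,v_2,v_4], [v_0,v_3,v_4], [v_1,v_2,v_3], [v_1,v_2,v_4], [v_1,v_3,v_4], [v_2,v_3,v_4]
  3-simplices (5): [v_0,v_1,v_2,v_3], [v_0,v_1,v_2,v_4], [v_0,v_1,v_3,v_4], [v_0,v_2,v_3,v_4], [v_1,v_2,v_3,v_4]

Hence C_0 ≅ Z^5, C_1 ≅ Z^10, C_2 ≅ Z^10, C_3 ≅ Z^5.

∂_1: C_1 → C_0 maps an edge to its endpoints' difference, ∂[p,q] = q − p. For instance
  ∂[v_2,v_4] = [v_4] − [v_2].
The resulting 5×10 matrix has rank 4, and its Smith normal form has invariant factors (1,1,1,1).

Boundary ∂_2: C_2 → C_1 acts by ∂[p,q,r] = [q,r] − [p,r] + [p,q]. For instance
  ∂[v_2,v_3,v_4] = [v_3,v_4] − [v_2,v_4] + [v_2,v_3],
  ∂[v_0,v_3,v_4] = [v_3,v_4] − [v_0,v_4] + [v_0,v_3].
This gives a 10×10 integer matrix of rank 6; reducing to Smith normal form yields diagonal entries (1,1,1,1,1,1).

∂_3: C_3 → C_2 sends each 3-simplex σ to the alternating sum Σ_i (−1)^i (σ with its i-th vertex removed). For instance
  ∂[v_0,v_1,v_2,v_3] = [v_1,v_2,v_3] − [v_0,v_2,v_3] + [v_0,v_1,v_3] − [v_0,v_1,v_2],
  ∂[v_0,v_2,v_3,v_4] = [v_2,v_3,v_4] − [v_0,v_3,v_4] + [v_0,v_2,v_4] − [v_0,v_2,v_3].
The resulting 10×5 matrix has rank 4, and its Smith normal form has invariant factors (1,1,1,1).

Now H_k = ker ∂_k / im ∂_{k+1}, so:

  H_0: rank C_0 − rank ∂_1 = 5 − 4 = 1, and the invariant factors of ∂_1 are all 1, so H_0 ≅ Z.
  H_1: rank ker ∂_1 − rank ∂_2 = (10 − 4) − 6 = 0, and the invariant factors of ∂_2 are all 1, so H_1 ≅ 0.
  H_2: rank ker ∂_2 − rank ∂_3 = (10 − 6) − 4 = 0, and the invariant factors of ∂_3 are all 1, so H_2 ≅ 0.
  H_3: rank ker ∂_3 − rank ∂_4 = (5 − 4) − 0 = 1, and there is no ∂_4, so H_3 ≅ Z.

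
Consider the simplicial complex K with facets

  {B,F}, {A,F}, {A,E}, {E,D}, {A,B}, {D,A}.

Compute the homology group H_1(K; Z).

Fix the vertex order A < B < D < E < F and write every simplex with vertices in increasing order. Then dim K = 1 and the simplices of K are:

  0-simplices (5): A, B, D, E, F
  1-simplices (6): AB, AD, AE, AF, BF, DE

giving chain groups C_0 ≅ Z^5, C_1 ≅ Z^6.

∂_1: C_1 → C_0 is given by ∂[p,q] = [q] − [p]. For instance
  ∂AF = F − A.
This gives a 5×6 integer matrix of rank 4; reducing to Smith normal form yields diagonal entries (1,1,1,1).

Now H_k = ker ∂_k / im ∂_{k+1}, so:

  H_1: rank ker ∂_1 − rank ∂_2 = (6 − 4) − 0 = 2, and there is no ∂_2, so H_1 ≅ Z^2.

H_1 = Z^2.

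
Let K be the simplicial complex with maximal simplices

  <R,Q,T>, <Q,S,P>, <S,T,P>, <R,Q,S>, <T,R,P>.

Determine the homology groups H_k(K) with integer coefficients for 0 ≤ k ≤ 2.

H_0 = Z,  H_1 = Z,  H_2 = 0.

Take the total order P < Q < R < S < T on the vertex set. Then K (dimension 2) consists of the simplices:

  0-simplices (5): P, Q, R, S, T
  1-simplices (10): PQ, PR, PS, PT, QR, QS, QT, RS, RT, ST
  2-simplices (5): PQS, PRT, PST, QRS, QRT

so the chain groups are C_0 ≅ Z^5, C_1 ≅ Z^10, C_2 ≅ Z^5.

The boundary map ∂_1: C_1 → C_0 is given by ∂[p,q] = [q] − [p]. For instance
  ∂PT = T − P.
As a 5×10 matrix over Z this has rank 4, with invariant factors (1,1,1,1).

Boundary ∂_2: C_2 → C_1 sends each 2-simplex [p,q,r] to [q,r] − [p,r] + [p,q]. For instance
  ∂QRT = RT − QT + QR,
  ∂PST = ST − PT + PS.
This gives a 10×5 integer matrix of rank 5; reducing to Smith normal form yields diagonal entries (1,1,1,1,1).

Reading off H_k = ker ∂_k / im ∂_{k+1}:

  H_0: rank C_0 − rank ∂_1 = 5 − 4 = 1, and the invariant factors of ∂_1 are all 1, so H_0 = Z.
  H_1: rank ker ∂_1 − rank ∂_2 = (10 − 4) − 5 = 1, and the invariant factors of ∂_2 are all 1, so H_1 = Z.
  H_2: rank ker ∂_2 − rank ∂_3 = (5 − 5) − 0 = 0, and there is no ∂_3, so H_2 = 0.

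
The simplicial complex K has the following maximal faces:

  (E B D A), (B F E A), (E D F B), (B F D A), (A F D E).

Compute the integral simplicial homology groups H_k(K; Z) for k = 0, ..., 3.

H_0 = Z,  H_1 = 0,  H_2 = 0,  H_3 = Z.

Fix the vertex order A < B < D < E < F and write every simplex with vertices in increasing order. Then dim K = 3 and the simplices of K are:

  0-simplices (5): A, B, D, E, F
  1-simplices (10): AB, AD, AE, AF, BD, BE, BF, DE, DF, EF
  2-simplices (10): ABD, ABE, ABF, ADE, ADF, AEF, BDE, BDF, BEF, DEF
  3-simplices (5): ABDE, ABDF, ABEF, ADEF, BDEF

giving chain groups C_0 ≅ Z^5, C_1 ≅ Z^10, C_2 ≅ Z^10, C_3 ≅ Z^5.

∂_1: C_1 → C_0 maps an edge to its endpoints' difference, ∂[p,q] = q − p.
This gives a 5×10 integer matrix of rank 4; reducing to Smith normal form yields diagonal entries (1,1,1,1).

The boundary map ∂_2: C_2 → C_1 acts by ∂[p,q,r] = [q,r] − [p,r] + [p,q]. For instance
  ∂ABF = BF − AF + AB,
  ∂BDE = DE − BE + BD.
This gives a 10×10 integer matrix of rank 6; reducing to Smith normal form yields diagonal entries (1,1,1,1,1,1).

The boundary map ∂_3: C_3 → C_2 sends each 3-simplex σ to the alternating sum Σ_i (−1)^i (σ with its i-th vertex removed). For instance
  ∂ABEF = BEF − AEF + ABF − ABE,
  ∂ABDF = BDF − ADF + ABF − ABD.
This gives a 10×5 integer matrix of rank 4; reducing to Smith normal form yields diagonal entries (1,1,1,1).

Now H_k = ker ∂_k / im ∂_{k+1}, so:

  H_0: rank C_0 − rank ∂_1 = 5 − 4 = 1, and the invariant factors of ∂_1 are all 1, so H_0 ≅ Z.
  H_1: rank ker ∂_1 − rank ∂_2 = (10 − 4) − 6 = 0, and the invariant factors of ∂_2 are all 1, so H_1 ≅ 0.
  H_2: rank ker ∂_2 − rank ∂_3 = (10 − 6) − 4 = 0, and the invariant factors of ∂_3 are all 1, so H_2 ≅ 0.
  H_3: rank ker ∂_3 − rank ∂_4 = (5 − 4) − 0 = 1, and there is no ∂_4, so H_3 ≅ Z.

As a check, the Euler characteristic is 5 − 10 + 10 − 5 = 0, which agrees with 1 − 0 + 0 − 1 = 0.
(K is a triangulation of the 3-sphere S^3.)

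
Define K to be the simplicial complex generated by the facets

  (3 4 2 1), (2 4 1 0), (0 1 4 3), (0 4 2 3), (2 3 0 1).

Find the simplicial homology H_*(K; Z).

H_0 ≅ Z,  H_1 = 0,  H_2 = 0,  H_3 ≅ Z.

K has 5 vertices, 10 edges, 10 triangles, 5 3-simplices.
rank ∂_0 = 0, rank ∂_1 = 4 ⇒ b_0 = 5 − 0 − 4 = 1; all invariant factors of ∂_1 are 1 so no torsion. So H_0 = Z.
rank ∂_1 = 4, rank ∂_2 = 6 ⇒ b_1 = 10 − 4 − 6 = 0; all invariant factors of ∂_2 are 1 so no torsion. So H_1 = 0.
rank ∂_2 = 6, rank ∂_3 = 4 ⇒ b_2 = 10 − 6 − 4 = 0; all invariant factors of ∂_3 are 1 so no torsion. So H_2 = 0.
rank ∂_3 = 4, rank ∂_4 = 0 ⇒ b_3 = 5 − 4 − 0 = 1. So H_3 = Z.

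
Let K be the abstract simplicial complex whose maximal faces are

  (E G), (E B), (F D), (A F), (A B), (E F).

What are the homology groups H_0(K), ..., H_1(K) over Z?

H_0 ≅ Z,  H_1 ≅ Z.

Fix the vertex order A < B < D < E < F < G and write every simplex with vertices in increasing order. Then dim K = 1 and the simplices of K are:

  0-simplices (6): A, B, D, E, F, G
  1-simplices (6): AB, AF, BE, DF, EF, EG

Hence C_0 ≅ Z^6, C_1 ≅ Z^6.

Boundary ∂_1: C_1 → C_0 maps an edge to its endpoints' difference, ∂[p,q] = q − p.
This gives a 6×6 integer matrix of rank 5; reducing to Smith normal form yields diagonal entries (1,1,1,1,1).

Now H_k = ker ∂_k / im ∂_{k+1}, so:

  H_0: rank C_0 − rank ∂_1 = 6 − 5 = 1, and the invariant factors of ∂_1 are all 1, so H_0 ≅ Z.
  H_1: rank ker ∂_1 − rank ∂_2 = (6 − 5) − 0 = 1, and there is no ∂_2, so H_1 ≅ Z.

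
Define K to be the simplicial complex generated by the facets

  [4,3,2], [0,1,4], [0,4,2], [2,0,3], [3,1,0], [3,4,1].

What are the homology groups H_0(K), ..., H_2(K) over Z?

H_0 = Z,  H_1 = 0,  H_2 = Z.

K has 5 vertices, 9 edges, 6 triangles.
rank ∂_0 = 0, rank ∂_1 = 4 ⇒ b_0 = 5 − 0 − 4 = 1; all invariant factors of ∂_1 are 1 so no torsion. So H_0 ≅ Z.
rank ∂_1 = 4, rank ∂_2 = 5 ⇒ b_1 = 9 − 4 − 5 = 0; all invariant factors of ∂_2 are 1 so no torsion. So H_1 ≅ 0.
rank ∂_2 = 5, rank ∂_3 = 0 ⇒ b_2 = 6 − 5 − 0 = 1. So H_2 ≅ Z.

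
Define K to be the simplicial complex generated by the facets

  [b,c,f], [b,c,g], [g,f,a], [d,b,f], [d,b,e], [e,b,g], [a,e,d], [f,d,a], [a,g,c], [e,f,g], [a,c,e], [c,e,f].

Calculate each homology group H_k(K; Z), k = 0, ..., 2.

H_0 ≅ Z,  H_1 ≅ Z_2,  H_2 = 0.

We work with the vertex ordering a < b < c < d < e < f < g. The simplices of K, each written with vertices in increasing order, are:

  0-simplices (7): a, b, c, d, e, f, g
  1-simplices (18): ac, ad, ae, af, ag, bc, bd, be, bf, bg, ce, cf, cg, de, df, ef, eg, fg
  2-simplices (12): ace, acg, ade, adf, afg, bcf, bcg, bde, bdf, beg, cef, efg

so the chain groups are C_0 ≅ Z^7, C_1 ≅ Z^18, C_2 ≅ Z^12.

The boundary map ∂_1: C_1 → C_0 sends each edge [p,q] (with p < q) to q − p.
As a 7×18 matrix over Z this has rank 6, with invariant factors (1,1,1,1,1,1).

∂_2: C_2 → C_1 sends each 2-simplex [p,q,r] to [q,r] − [p,r] + [p,q]. For instance
  ∂bdf = df − bf + bd,
  ∂bcg = cg − bg + bc.
The resulting 18×12 matrix has rank 12, and its Smith normal form has invariant factors (1,1,1,1,1,1,1,1,1,1,1,2).

Now H_k = ker ∂_k / im ∂_{k+1}, so:

  H_0: rank C_0 − rank ∂_1 = 7 − 6 = 1, and the invariant factors of ∂_1 are all 1, so H_0 = Z.
  H_1: rank ker ∂_1 − rank ∂_2 = (18 − 6) − 12 = 0, and ∂_2 has invariant factor 2 > 1, so H_1 = Z_2.
  H_2: rank ker ∂_2 − rank ∂_3 = (12 − 12) − 0 = 0, and there is no ∂_3, so H_2 = 0.

(K is a triangulation of the real projective plane RP^2.)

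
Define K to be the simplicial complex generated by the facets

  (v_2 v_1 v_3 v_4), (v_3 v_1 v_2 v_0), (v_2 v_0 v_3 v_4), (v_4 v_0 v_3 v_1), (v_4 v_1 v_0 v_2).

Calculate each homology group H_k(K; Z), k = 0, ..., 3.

Order the vertices as v_0 < v_1 < v_2 < v_3 < v_4. Listing each simplex with vertices in this order, K has dimension 3 with simplices:

  0-simplices (5): [v_0], [v_1], [v_2], [v_3], [v_4]
  1-simplices (10): [v_0,v_1], [v_0,v_2], [v_0,v_3], [v_0,v_4], [v_1,v_2], [v_1,v_3], [v_1,v_4], [v_2,v_3], [v_2,v_4], [v_3,v_4]
  2-simplices (10): [v_0,v_1,v_2], [v_0,v_1,v_3], [v_0,v_1,v_4], [v_0,v_2,v_3], [v_0,v_2,v_4], [v_0,v_3,v_4], [v_1,v_2,v_3], [v_1,v_2,v_4], [v_1,v_3,v_4], [v_2,v_3,v_4]
  3-simplices (5): [v_0,v_1,v_2,v_3], [v_0,v_1,v_2,v_4], [v_0,v_1,v_3,v_4], [v_0,v_2,v_3,v_4], [v_1,v_2,v_3,v_4]

giving chain groups C_0 ≅ Z^5, C_1 ≅ Z^10, C_2 ≅ Z^10, C_3 ≅ Z^5.

Boundary ∂_1: C_1 → C_0 is given by ∂[p,q] = [q] − [p]. For instance
  ∂[v_1,v_2] = [v_2] − [v_1].
The resulting 5×10 matrix has rank 4, and its Smith normal form has invariant factors (1,1,1,1).

The boundary map ∂_2: C_2 → C_1 acts by ∂[p,q,r] = [q,r] − [p,r] + [p,q]. For instance
  ∂[v_0,v_2,v_4] = [v_2,v_4] − [v_0,v_4] + [v_0,v_2],
  ∂[v_0,v_1,v_3] = [v_1,v_3] − [v_0,v_3] + [v_0,v_1].
The 10×10 boundary matrix has rank 6 and Smith normal form diag(1,1,1,1,1,1).

Boundary ∂_3: C_3 → C_2 sends each 3-simplex σ to the alternating sum Σ_i (−1)^i (σ with its i-th vertex removed). For instance
  ∂[v_0,v_1,v_2,v_4] = [v_1,v_2,v_4] − [v_0,v_2,v_4] + [v_0,v_1,v_4] − [v_0,v_1,v_2],
  ∂[v_0,v_2,v_3,v_4] = [v_2,v_3,v_4] − [v_0,v_3,v_4] + [v_0,v_2,v_4] − [v_0,v_2,v_3].
The 10×5 boundary matrix has rank 4 and Smith normal form diag(1,1,1,1).

From H_k ≅ ker(∂_k) / im(∂_{k+1}) we obtain:

  H_0: rank C_0 − rank ∂_1 = 5 − 4 = 1, and the invariant factors of ∂_1 are all 1, so H_0 ≅ Z.
  H_1: rank ker ∂_1 − rank ∂_2 = (10 − 4) − 6 = 0, and the invariant factors of ∂_2 are all 1, so H_1 ≅ 0.
  H_2: rank ker ∂_2 − rank ∂_3 = (10 − 6) − 4 = 0, and the invariant factors of ∂_3 are all 1, so H_2 ≅ 0.
  H_3: rank ker ∂_3 − rank ∂_4 = (5 − 4) − 0 = 1, and there is no ∂_4, so H_3 ≅ Z.

As a check, the Euler characteristic is 5 − 10 + 10 − 5 = 0, which agrees with 1 − 0 + 0 − 1 = 0.

H_0 ≅ Z,  H_1 = 0,  H_2 = 0,  H_3 ≅ Z.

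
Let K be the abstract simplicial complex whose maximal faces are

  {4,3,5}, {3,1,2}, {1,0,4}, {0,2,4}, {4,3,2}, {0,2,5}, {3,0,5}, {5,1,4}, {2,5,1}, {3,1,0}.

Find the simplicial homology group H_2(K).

H_2 ≅ 0.

We work with the vertex ordering 0 < 1 < 2 < 3 < 4 < 5. The simplices of K, each written with vertices in increasing order, are:

  0-simplices (6): [0], [1], [2], [3], [4], [5]
  1-simplices (15): [0,1], [0,2], [0,3], [0,4], [0,5], [1,2], [1,3], [1,4], [1,5], [2,3], [2,4], [2,5], [3,4], [3,5], [4,5]
  2-simplices (10): [0,1,3], [0,1,4], [0,2,4], [0,2,5], [0,3,5], [1,2,3], [1,2,5], [1,4,5], [2,3,4], [3,4,5]

so the chain groups are C_0 ≅ Z^6, C_1 ≅ Z^15, C_2 ≅ Z^10.

The boundary map ∂_1: C_1 → C_0 is given by ∂[p,q] = [q] − [p].
As a 6×15 matrix over Z this has rank 5, with invariant factors (1,1,1,1,1).

The boundary map ∂_2: C_2 → C_1 maps a triangle to the signed sum of its edges. For instance
  ∂[0,3,5] = [3,5] − [0,5] + [0,3],
  ∂[1,2,5] = [2,5] − [1,5] + [1,2].
As a 15×10 matrix over Z this has rank 10, with invariant factors (1,1,1,1,1,1,1,1,1,2).

Reading off H_k = ker ∂_k / im ∂_{k+1}:

  H_2: rank ker ∂_2 − rank ∂_3 = (10 − 10) − 0 = 0, and there is no ∂_3, so H_2 = 0.

(K is a triangulation of the real projective plane RP^2.)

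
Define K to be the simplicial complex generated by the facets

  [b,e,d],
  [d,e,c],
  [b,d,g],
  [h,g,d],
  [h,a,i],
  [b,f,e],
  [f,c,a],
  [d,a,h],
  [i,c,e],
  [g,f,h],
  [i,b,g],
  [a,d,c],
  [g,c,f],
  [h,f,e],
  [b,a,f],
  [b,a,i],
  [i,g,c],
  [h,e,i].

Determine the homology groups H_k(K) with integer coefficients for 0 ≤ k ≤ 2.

We work with the vertex ordering a < b < c < d < e < f < g < h < i. The simplices of K, each written with vertices in increasing order, are:

  0-simplices (9): a, b, c, d, e, f, g, h, i
  1-simplices (27): ab, ac, ad, af, ah, ai, bd, be, bf, bg, bi, cd, ce, cf, cg, ci, de, dg, dh, ef, eh, ei, fg, fh, gh, gi, hi
  2-simplices (18): abf, abi, acd, acf, adh, ahi, bde, bdg, bef, bgi, cde, cei, cfg, cgi, dgh, efh, ehi, fgh

giving chain groups C_0 ≅ Z^9, C_1 ≅ Z^27, C_2 ≅ Z^18.

The boundary map ∂_1: C_1 → C_0 maps an edge to its endpoints' difference, ∂[p,q] = q − p. For instance
  ∂ai = i − a.
The resulting 9×27 matrix has rank 8, and its Smith normal form has invariant factors (1,1,1,1,1,1,1,1).

Boundary ∂_2: C_2 → C_1 sends each 2-simplex [p,q,r] to [q,r] − [p,r] + [p,q]. For instance
  ∂acd = cd − ad + ac,
  ∂cgi = gi − ci + cg.
The 27×18 boundary matrix has rank 17 and Smith normal form diag(1,1,1,1,1,1,1,1,1,1,1,1,1,1,1,1,1).

Reading off H_k = ker ∂_k / im ∂_{k+1}:

  H_0: rank C_0 − rank ∂_1 = 9 − 8 = 1, and the invariant factors of ∂_1 are all 1, so H_0 = Z.
  H_1: rank ker ∂_1 − rank ∂_2 = (27 − 8) − 17 = 2, and the invariant factors of ∂_2 are all 1, so H_1 = Z^2.
  H_2: rank ker ∂_2 − rank ∂_3 = (18 − 17) − 0 = 1, and there is no ∂_3, so H_2 = Z.

H_0 ≅ Z,  H_1 ≅ Z^2,  H_2 ≅ Z.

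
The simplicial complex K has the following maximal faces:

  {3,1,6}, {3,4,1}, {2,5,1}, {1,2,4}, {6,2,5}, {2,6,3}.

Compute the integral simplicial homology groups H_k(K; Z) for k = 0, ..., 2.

H_0 ≅ Z,  H_1 ≅ Z,  H_2 = 0.

K has 6 vertices, 12 edges, 6 triangles.
rank ∂_0 = 0, rank ∂_1 = 5 ⇒ b_0 = 6 − 0 − 5 = 1; all invariant factors of ∂_1 are 1 so no torsion. So H_0 = Z.
rank ∂_1 = 5, rank ∂_2 = 6 ⇒ b_1 = 12 − 5 − 6 = 1; all invariant factors of ∂_2 are 1 so no torsion. So H_1 = Z.
rank ∂_2 = 6, rank ∂_3 = 0 ⇒ b_2 = 6 − 6 − 0 = 0. So H_2 = 0.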